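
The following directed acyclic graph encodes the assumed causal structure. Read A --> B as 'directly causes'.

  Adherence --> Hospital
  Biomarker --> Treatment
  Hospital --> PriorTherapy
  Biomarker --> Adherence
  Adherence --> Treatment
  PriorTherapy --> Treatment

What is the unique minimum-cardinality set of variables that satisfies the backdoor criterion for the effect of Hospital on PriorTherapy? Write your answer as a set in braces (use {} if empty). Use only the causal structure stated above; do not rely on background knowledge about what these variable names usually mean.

{}

Variables eligible for adjustment (non-descendants of Hospital, excluding Hospital and PriorTherapy): {Adherence, Biomarker}.
Backdoor paths from Hospital to PriorTherapy:
  P1: Hospital <- Adherence <- Biomarker -> Treatment <- PriorTherapy
  P2: Hospital <- Adherence -> Treatment <- PriorTherapy
Each backdoor path contains an unconditioned collider, so every path is already blocked with the empty conditioning set:
  P1: blocked at collider Treatment (neither it nor any descendant is in the conditioning set).
  P2: blocked at collider Treatment (neither it nor any descendant is in the conditioning set).
The empty set is therefore the unique smallest valid set.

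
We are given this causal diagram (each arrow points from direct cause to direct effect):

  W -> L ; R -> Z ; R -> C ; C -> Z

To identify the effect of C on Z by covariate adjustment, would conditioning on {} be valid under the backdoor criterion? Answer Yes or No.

No

Backdoor paths from C to Z (paths whose first edge points into C):
  P1: C <- R -> Z
Condition 1 (no descendant of C in the set): holds — descendants of C are {Z}; none are in {}.
Condition 2 (every backdoor path blocked by {}):
  P1: open — no interior node is in the conditioning set.
{} does not satisfy the backdoor criterion.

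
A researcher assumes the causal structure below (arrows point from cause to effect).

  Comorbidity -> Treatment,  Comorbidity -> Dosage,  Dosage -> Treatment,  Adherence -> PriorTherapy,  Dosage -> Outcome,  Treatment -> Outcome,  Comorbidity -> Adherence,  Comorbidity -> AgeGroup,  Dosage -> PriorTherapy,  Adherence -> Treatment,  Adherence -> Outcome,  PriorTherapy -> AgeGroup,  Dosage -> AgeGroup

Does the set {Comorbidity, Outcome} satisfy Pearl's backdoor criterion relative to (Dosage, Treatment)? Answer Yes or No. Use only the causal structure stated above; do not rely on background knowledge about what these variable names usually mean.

No

Backdoor paths from Dosage to Treatment (paths whose first edge points into Dosage):
  P1: Dosage <- Comorbidity -> Adherence -> Treatment
  P2: Dosage <- Comorbidity -> Adherence -> Outcome <- Treatment
  P3: Dosage <- Comorbidity -> Treatment
  P4: Dosage <- Comorbidity -> AgeGroup <- PriorTherapy <- Adherence -> Treatment
  P5: Dosage <- Comorbidity -> AgeGroup <- PriorTherapy <- Adherence -> Outcome <- Treatment
Condition 1 (no descendant of Dosage in the set): FAILS — Outcome is a descendant of Dosage.
Condition 2 (every backdoor path blocked by {Comorbidity, Outcome}):
  P1: blocked at fork node Comorbidity ∈ conditioning set.
  P2: blocked at fork node Comorbidity ∈ conditioning set.
  P3: blocked at fork node Comorbidity ∈ conditioning set.
  P4: blocked at fork node Comorbidity ∈ conditioning set.
  P5: blocked at fork node Comorbidity ∈ conditioning set.
{Comorbidity, Outcome} does not satisfy the backdoor criterion.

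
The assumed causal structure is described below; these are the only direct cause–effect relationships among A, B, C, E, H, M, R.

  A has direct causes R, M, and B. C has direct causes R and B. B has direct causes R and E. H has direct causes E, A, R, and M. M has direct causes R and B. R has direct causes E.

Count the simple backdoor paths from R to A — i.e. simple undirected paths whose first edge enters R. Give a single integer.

6

A backdoor path from R to A is any simple undirected path whose first edge points into R (i.e. leaves R via a parent).
Parents of R: {E}.
Enumerating:
  P1: R <- E -> B -> M -> A
  P2: R <- E -> B -> M -> H <- A
  P3: R <- E -> B -> A
  P4: R <- E -> H <- M <- B -> A
  P5: R <- E -> H <- M -> A
  P6: R <- E -> H <- A
That exhausts the simple backdoor paths. Count: 6.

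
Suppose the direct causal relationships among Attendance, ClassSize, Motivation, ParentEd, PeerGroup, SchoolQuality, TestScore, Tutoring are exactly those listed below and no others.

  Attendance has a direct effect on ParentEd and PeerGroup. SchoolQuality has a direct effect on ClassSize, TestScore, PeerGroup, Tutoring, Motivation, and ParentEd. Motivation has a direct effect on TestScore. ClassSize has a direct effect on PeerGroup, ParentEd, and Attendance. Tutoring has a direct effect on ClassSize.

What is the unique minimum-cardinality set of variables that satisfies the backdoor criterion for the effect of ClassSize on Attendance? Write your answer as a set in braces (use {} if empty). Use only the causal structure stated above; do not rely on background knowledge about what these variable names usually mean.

Variables eligible for adjustment (non-descendants of ClassSize, excluding ClassSize and Attendance): {Motivation, SchoolQuality, TestScore, Tutoring}.
Backdoor paths from ClassSize to Attendance:
  P1: ClassSize <- SchoolQuality -> ParentEd <- Attendance
  P2: ClassSize <- SchoolQuality -> PeerGroup <- Attendance
  P3: ClassSize <- Tutoring <- SchoolQuality -> ParentEd <- Attendance
  P4: ClassSize <- Tutoring <- SchoolQuality -> PeerGroup <- Attendance
Each backdoor path contains an unconditioned collider, so every path is already blocked with the empty conditioning set:
  P1: blocked at collider ParentEd (neither it nor any descendant is in the conditioning set).
  P2: blocked at collider PeerGroup (neither it nor any descendant is in the conditioning set).
  P3: blocked at collider ParentEd (neither it nor any descendant is in the conditioning set).
  P4: blocked at collider PeerGroup (neither it nor any descendant is in the conditioning set).
The empty set is therefore the unique smallest valid set.

{}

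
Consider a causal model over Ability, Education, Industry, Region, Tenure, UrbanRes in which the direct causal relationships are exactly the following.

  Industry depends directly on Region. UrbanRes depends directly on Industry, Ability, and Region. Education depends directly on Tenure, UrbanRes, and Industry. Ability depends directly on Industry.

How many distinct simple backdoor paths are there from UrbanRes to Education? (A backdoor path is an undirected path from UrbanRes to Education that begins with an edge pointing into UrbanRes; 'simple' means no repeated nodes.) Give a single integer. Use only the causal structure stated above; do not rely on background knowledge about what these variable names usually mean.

A backdoor path from UrbanRes to Education is any simple undirected path whose first edge points into UrbanRes (i.e. leaves UrbanRes via a parent).
Parents of UrbanRes: {Ability, Industry, Region}.
Enumerating:
  P1: UrbanRes <- Region -> Industry -> Education
  P2: UrbanRes <- Industry -> Education
  P3: UrbanRes <- Ability <- Industry -> Education
That exhausts the simple backdoor paths. Count: 3.

3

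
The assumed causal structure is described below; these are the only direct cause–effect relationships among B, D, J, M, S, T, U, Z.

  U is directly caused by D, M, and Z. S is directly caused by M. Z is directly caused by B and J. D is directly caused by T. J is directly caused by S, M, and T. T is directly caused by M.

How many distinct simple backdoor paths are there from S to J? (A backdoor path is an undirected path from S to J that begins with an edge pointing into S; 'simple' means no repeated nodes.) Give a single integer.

A backdoor path from S to J is any simple undirected path whose first edge points into S (i.e. leaves S via a parent).
Parents of S: {M}.
Enumerating:
  P1: S <- M -> T -> J
  P2: S <- M -> T -> D -> U <- Z <- J
  P3: S <- M -> J
  P4: S <- M -> U <- D <- T -> J
  P5: S <- M -> U <- Z <- J
That exhausts the simple backdoor paths. Count: 5.

5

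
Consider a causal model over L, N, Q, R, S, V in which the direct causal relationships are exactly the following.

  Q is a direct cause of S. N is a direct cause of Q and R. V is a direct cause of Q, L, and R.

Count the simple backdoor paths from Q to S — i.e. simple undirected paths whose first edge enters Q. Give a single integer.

A backdoor path from Q to S is any simple undirected path whose first edge points into Q (i.e. leaves Q via a parent).
Parents of Q: {N, V}.
No simple path from any parent of Q reaches S without revisiting Q, so there are no backdoor paths.

0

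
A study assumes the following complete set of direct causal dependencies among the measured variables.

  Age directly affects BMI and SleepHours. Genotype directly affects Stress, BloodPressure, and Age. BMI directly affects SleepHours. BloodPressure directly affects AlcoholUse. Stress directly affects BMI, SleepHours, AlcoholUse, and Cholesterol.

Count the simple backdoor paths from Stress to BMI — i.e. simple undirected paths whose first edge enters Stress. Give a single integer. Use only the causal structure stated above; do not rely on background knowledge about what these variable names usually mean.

2

A backdoor path from Stress to BMI is any simple undirected path whose first edge points into Stress (i.e. leaves Stress via a parent).
Parents of Stress: {Genotype}.
Enumerating:
  P1: Stress <- Genotype -> Age -> BMI
  P2: Stress <- Genotype -> Age -> SleepHours <- BMI
That exhausts the simple backdoor paths. Count: 2.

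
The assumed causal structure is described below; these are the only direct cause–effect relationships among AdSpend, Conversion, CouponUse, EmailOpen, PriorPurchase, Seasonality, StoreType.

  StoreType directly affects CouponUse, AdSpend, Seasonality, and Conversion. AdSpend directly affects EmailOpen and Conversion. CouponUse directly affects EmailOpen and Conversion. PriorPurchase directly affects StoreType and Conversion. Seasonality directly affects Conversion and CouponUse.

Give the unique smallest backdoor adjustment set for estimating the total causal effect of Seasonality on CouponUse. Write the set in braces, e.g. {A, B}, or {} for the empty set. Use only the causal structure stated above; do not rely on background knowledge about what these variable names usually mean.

{StoreType}

Variables eligible for adjustment (non-descendants of Seasonality, excluding Seasonality and CouponUse): {AdSpend, PriorPurchase, StoreType}.
Backdoor paths from Seasonality to CouponUse:
  P1: Seasonality <- StoreType <- PriorPurchase -> Conversion <- CouponUse
  P2: Seasonality <- StoreType <- PriorPurchase -> Conversion <- AdSpend -> EmailOpen <- CouponUse
  P3: Seasonality <- StoreType -> CouponUse
  P4: Seasonality <- StoreType -> AdSpend -> Conversion <- CouponUse
  P5: Seasonality <- StoreType -> AdSpend -> EmailOpen <- CouponUse
  P6: Seasonality <- StoreType -> Conversion <- CouponUse
  P7: Seasonality <- StoreType -> Conversion <- AdSpend -> EmailOpen <- CouponUse
The empty set is not sufficient: P3 (Seasonality <- StoreType -> CouponUse) has no collider blocking it and no conditioned non-collider, so it is open.
Try {StoreType}:
  P1: blocked at chain node StoreType ∈ conditioning set.
  P2: blocked at chain node StoreType ∈ conditioning set.
  P3: blocked at fork node StoreType ∈ conditioning set.
  P4: blocked at fork node StoreType ∈ conditioning set.
  P5: blocked at fork node StoreType ∈ conditioning set.
  P6: blocked at fork node StoreType ∈ conditioning set.
  P7: blocked at fork node StoreType ∈ conditioning set.
{StoreType} contains no descendant of Seasonality and blocks every backdoor path.
No other singleton works — e.g. {PriorPurchase} leaves P3 open — so {StoreType} is the unique smallest valid adjustment set.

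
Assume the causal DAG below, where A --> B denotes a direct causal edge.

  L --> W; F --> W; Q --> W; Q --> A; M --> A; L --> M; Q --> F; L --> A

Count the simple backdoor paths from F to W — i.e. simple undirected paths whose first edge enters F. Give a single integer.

A backdoor path from F to W is any simple undirected path whose first edge points into F (i.e. leaves F via a parent).
Parents of F: {Q}.
Enumerating:
  P1: F <- Q -> A <- L -> W
  P2: F <- Q -> A <- M <- L -> W
  P3: F <- Q -> W
That exhausts the simple backdoor paths. Count: 3.

3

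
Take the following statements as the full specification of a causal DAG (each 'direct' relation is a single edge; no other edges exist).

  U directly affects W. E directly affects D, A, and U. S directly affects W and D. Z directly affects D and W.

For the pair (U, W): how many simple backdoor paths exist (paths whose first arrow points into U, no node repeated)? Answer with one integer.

2

A backdoor path from U to W is any simple undirected path whose first edge points into U (i.e. leaves U via a parent).
Parents of U: {E}.
Enumerating:
  P1: U <- E -> D <- S -> W
  P2: U <- E -> D <- Z -> W
That exhausts the simple backdoor paths. Count: 2.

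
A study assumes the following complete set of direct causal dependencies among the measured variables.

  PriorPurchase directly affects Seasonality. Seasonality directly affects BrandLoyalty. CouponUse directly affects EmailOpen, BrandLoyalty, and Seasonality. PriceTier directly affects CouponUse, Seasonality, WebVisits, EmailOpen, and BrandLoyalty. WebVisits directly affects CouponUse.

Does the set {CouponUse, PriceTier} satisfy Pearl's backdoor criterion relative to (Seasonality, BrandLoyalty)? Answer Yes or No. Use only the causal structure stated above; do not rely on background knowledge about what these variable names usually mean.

Backdoor paths from Seasonality to BrandLoyalty (paths whose first edge points into Seasonality):
  P1: Seasonality <- PriceTier -> WebVisits -> CouponUse -> BrandLoyalty
  P2: Seasonality <- PriceTier -> CouponUse -> BrandLoyalty
  P3: Seasonality <- PriceTier -> EmailOpen <- CouponUse -> BrandLoyalty
  P4: Seasonality <- PriceTier -> BrandLoyalty
  P5: Seasonality <- CouponUse <- PriceTier -> BrandLoyalty
  P6: Seasonality <- CouponUse <- WebVisits <- PriceTier -> BrandLoyalty
  P7: Seasonality <- CouponUse -> EmailOpen <- PriceTier -> BrandLoyalty
  P8: Seasonality <- CouponUse -> BrandLoyalty
Condition 1 (no descendant of Seasonality in the set): holds — descendants of Seasonality are {BrandLoyalty}; none are in {CouponUse, PriceTier}.
Condition 2 (every backdoor path blocked by {CouponUse, PriceTier}):
  P1: blocked at fork node PriceTier ∈ conditioning set.
  P2: blocked at fork node PriceTier ∈ conditioning set.
  P3: blocked at fork node PriceTier ∈ conditioning set.
  P4: blocked at fork node PriceTier ∈ conditioning set.
  P5: blocked at chain node CouponUse ∈ conditioning set.
  P6: blocked at chain node CouponUse ∈ conditioning set.
  P7: blocked at fork node CouponUse ∈ conditioning set.
  P8: blocked at fork node CouponUse ∈ conditioning set.
{CouponUse, PriceTier} satisfies the backdoor criterion.

Yes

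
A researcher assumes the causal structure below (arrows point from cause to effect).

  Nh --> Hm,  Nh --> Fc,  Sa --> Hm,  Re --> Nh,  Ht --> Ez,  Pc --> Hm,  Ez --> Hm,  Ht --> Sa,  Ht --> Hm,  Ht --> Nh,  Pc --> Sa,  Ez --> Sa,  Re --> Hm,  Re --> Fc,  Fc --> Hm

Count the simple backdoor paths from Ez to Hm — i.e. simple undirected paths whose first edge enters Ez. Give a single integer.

A backdoor path from Ez to Hm is any simple undirected path whose first edge points into Ez (i.e. leaves Ez via a parent).
Parents of Ez: {Ht}.
Enumerating:
  P1: Ez <- Ht -> Sa <- Pc -> Hm
  P2: Ez <- Ht -> Sa -> Hm
  P3: Ez <- Ht -> Nh <- Re -> Fc -> Hm
  P4: Ez <- Ht -> Nh <- Re -> Hm
  P5: Ez <- Ht -> Nh -> Fc <- Re -> Hm
  P6: Ez <- Ht -> Nh -> Fc -> Hm
  P7: Ez <- Ht -> Nh -> Hm
  P8: Ez <- Ht -> Hm
That exhausts the simple backdoor paths. Count: 8.

8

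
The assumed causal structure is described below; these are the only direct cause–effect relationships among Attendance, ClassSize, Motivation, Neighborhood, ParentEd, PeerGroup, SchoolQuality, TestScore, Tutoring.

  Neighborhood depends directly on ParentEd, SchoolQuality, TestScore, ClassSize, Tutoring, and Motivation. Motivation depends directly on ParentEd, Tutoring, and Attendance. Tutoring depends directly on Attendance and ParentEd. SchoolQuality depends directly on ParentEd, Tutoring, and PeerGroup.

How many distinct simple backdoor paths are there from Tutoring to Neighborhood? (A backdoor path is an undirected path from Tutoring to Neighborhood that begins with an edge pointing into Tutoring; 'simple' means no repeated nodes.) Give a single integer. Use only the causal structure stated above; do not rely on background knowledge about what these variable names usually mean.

6

A backdoor path from Tutoring to Neighborhood is any simple undirected path whose first edge points into Tutoring (i.e. leaves Tutoring via a parent).
Parents of Tutoring: {Attendance, ParentEd}.
Enumerating:
  P1: Tutoring <- Attendance -> Motivation <- ParentEd -> SchoolQuality -> Neighborhood
  P2: Tutoring <- Attendance -> Motivation <- ParentEd -> Neighborhood
  P3: Tutoring <- Attendance -> Motivation -> Neighborhood
  P4: Tutoring <- ParentEd -> Motivation -> Neighborhood
  P5: Tutoring <- ParentEd -> SchoolQuality -> Neighborhood
  P6: Tutoring <- ParentEd -> Neighborhood
That exhausts the simple backdoor paths. Count: 6.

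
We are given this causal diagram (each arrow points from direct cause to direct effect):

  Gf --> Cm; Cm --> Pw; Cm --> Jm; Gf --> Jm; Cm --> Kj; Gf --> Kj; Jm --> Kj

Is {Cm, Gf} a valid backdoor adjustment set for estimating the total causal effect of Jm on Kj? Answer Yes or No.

Yes

Backdoor paths from Jm to Kj (paths whose first edge points into Jm):
  P1: Jm <- Gf -> Cm -> Kj
  P2: Jm <- Gf -> Kj
  P3: Jm <- Cm <- Gf -> Kj
  P4: Jm <- Cm -> Kj
Condition 1 (no descendant of Jm in the set): holds — descendants of Jm are {Kj}; none are in {Cm, Gf}.
Condition 2 (every backdoor path blocked by {Cm, Gf}):
  P1: blocked at fork node Gf ∈ conditioning set.
  P2: blocked at fork node Gf ∈ conditioning set.
  P3: blocked at chain node Cm ∈ conditioning set.
  P4: blocked at fork node Cm ∈ conditioning set.
{Cm, Gf} satisfies the backdoor criterion.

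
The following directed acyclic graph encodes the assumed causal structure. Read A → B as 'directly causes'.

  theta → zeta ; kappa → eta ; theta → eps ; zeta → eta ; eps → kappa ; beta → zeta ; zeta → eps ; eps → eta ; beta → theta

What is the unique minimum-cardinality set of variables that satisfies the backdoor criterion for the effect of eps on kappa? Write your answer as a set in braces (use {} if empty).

Variables eligible for adjustment (non-descendants of eps, excluding eps and kappa): {beta, theta, zeta}.
Backdoor paths from eps to kappa:
  P1: eps <- theta <- beta -> zeta -> eta <- kappa
  P2: eps <- theta -> zeta -> eta <- kappa
  P3: eps <- zeta -> eta <- kappa
Each backdoor path contains an unconditioned collider, so every path is already blocked with the empty conditioning set:
  P1: blocked at collider eta (neither it nor any descendant is in the conditioning set).
  P2: blocked at collider eta (neither it nor any descendant is in the conditioning set).
  P3: blocked at collider eta (neither it nor any descendant is in the conditioning set).
The empty set is therefore the unique smallest valid set.

{}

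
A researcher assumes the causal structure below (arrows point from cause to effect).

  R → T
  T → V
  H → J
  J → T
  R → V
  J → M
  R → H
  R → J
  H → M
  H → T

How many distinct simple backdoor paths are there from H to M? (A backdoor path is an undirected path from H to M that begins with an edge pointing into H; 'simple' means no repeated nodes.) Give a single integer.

3

A backdoor path from H to M is any simple undirected path whose first edge points into H (i.e. leaves H via a parent).
Parents of H: {R}.
Enumerating:
  P1: H <- R -> J -> M
  P2: H <- R -> T <- J -> M
  P3: H <- R -> V <- T <- J -> M
That exhausts the simple backdoor paths. Count: 3.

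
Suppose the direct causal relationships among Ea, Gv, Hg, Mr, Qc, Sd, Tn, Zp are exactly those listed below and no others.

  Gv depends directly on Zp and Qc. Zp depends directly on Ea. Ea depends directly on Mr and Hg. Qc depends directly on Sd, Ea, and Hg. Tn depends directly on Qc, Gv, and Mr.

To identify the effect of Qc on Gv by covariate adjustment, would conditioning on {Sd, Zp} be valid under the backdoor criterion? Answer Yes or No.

Yes

Backdoor paths from Qc to Gv (paths whose first edge points into Qc):
  P1: Qc <- Hg -> Ea <- Mr -> Tn <- Gv
  P2: Qc <- Hg -> Ea -> Zp -> Gv
  P3: Qc <- Ea <- Mr -> Tn <- Gv
  P4: Qc <- Ea -> Zp -> Gv
Condition 1 (no descendant of Qc in the set): holds — descendants of Qc are {Gv, Tn}; none are in {Sd, Zp}.
Condition 2 (every backdoor path blocked by {Sd, Zp}):
  P1: blocked at collider Tn (neither it nor any descendant is in the conditioning set).
  P2: blocked at chain node Zp ∈ conditioning set.
  P3: blocked at collider Tn (neither it nor any descendant is in the conditioning set).
  P4: blocked at chain node Zp ∈ conditioning set.
{Sd, Zp} satisfies the backdoor criterion.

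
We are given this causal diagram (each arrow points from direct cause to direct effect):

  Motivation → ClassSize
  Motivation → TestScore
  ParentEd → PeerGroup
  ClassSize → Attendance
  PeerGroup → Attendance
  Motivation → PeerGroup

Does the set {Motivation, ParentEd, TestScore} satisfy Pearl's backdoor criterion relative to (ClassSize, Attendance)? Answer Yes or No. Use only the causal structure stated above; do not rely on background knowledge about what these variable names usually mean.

Backdoor paths from ClassSize to Attendance (paths whose first edge points into ClassSize):
  P1: ClassSize <- Motivation -> PeerGroup -> Attendance
Condition 1 (no descendant of ClassSize in the set): holds — descendants of ClassSize are {Attendance}; none are in {Motivation, ParentEd, TestScore}.
Condition 2 (every backdoor path blocked by {Motivation, ParentEd, TestScore}):
  P1: blocked at fork node Motivation ∈ conditioning set.
{Motivation, ParentEd, TestScore} satisfies the backdoor criterion.

Yes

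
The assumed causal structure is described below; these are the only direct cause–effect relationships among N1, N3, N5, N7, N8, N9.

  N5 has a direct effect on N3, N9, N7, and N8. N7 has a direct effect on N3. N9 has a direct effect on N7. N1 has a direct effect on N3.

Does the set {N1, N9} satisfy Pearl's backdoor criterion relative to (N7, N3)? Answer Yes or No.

No

Backdoor paths from N7 to N3 (paths whose first edge points into N7):
  P1: N7 <- N5 -> N3
  P2: N7 <- N9 <- N5 -> N3
Condition 1 (no descendant of N7 in the set): holds — descendants of N7 are {N3}; none are in {N1, N9}.
Condition 2 (every backdoor path blocked by {N1, N9}):
  P1: open — no interior node is in the conditioning set.
  P2: blocked at chain node N9 ∈ conditioning set.
{N1, N9} does not satisfy the backdoor criterion.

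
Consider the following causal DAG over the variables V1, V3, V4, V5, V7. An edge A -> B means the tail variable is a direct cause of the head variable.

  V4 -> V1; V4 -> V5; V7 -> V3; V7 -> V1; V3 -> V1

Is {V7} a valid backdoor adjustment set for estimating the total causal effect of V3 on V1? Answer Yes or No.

Backdoor paths from V3 to V1 (paths whose first edge points into V3):
  P1: V3 <- V7 -> V1
Condition 1 (no descendant of V3 in the set): holds — descendants of V3 are {V1}; none are in {V7}.
Condition 2 (every backdoor path blocked by {V7}):
  P1: blocked at fork node V7 ∈ conditioning set.
{V7} satisfies the backdoor criterion.

Yes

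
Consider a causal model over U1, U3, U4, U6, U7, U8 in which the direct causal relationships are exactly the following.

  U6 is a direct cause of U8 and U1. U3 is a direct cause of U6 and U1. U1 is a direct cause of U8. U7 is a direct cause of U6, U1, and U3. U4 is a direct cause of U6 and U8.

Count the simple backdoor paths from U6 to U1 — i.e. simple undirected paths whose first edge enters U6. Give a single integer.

5

A backdoor path from U6 to U1 is any simple undirected path whose first edge points into U6 (i.e. leaves U6 via a parent).
Parents of U6: {U3, U4, U7}.
Enumerating:
  P1: U6 <- U4 -> U8 <- U1
  P2: U6 <- U7 -> U3 -> U1
  P3: U6 <- U7 -> U1
  P4: U6 <- U3 <- U7 -> U1
  P5: U6 <- U3 -> U1
That exhausts the simple backdoor paths. Count: 5.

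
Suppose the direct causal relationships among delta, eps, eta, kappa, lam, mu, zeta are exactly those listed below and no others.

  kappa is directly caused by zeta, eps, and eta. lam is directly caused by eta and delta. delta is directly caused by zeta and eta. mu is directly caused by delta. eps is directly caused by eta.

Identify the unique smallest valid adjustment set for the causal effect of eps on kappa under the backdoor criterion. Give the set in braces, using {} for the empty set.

{eta}

Variables eligible for adjustment (non-descendants of eps, excluding eps and kappa): {delta, eta, lam, mu, zeta}.
Backdoor paths from eps to kappa:
  P1: eps <- eta -> delta <- zeta -> kappa
  P2: eps <- eta -> lam <- delta <- zeta -> kappa
  P3: eps <- eta -> kappa
The empty set is not sufficient: P3 (eps <- eta -> kappa) has no collider blocking it and no conditioned non-collider, so it is open.
Try {eta}:
  P1: blocked at fork node eta ∈ conditioning set.
  P2: blocked at fork node eta ∈ conditioning set.
  P3: blocked at fork node eta ∈ conditioning set.
{eta} contains no descendant of eps and blocks every backdoor path.
No other singleton works — e.g. {zeta} leaves P3 open — so {eta} is the unique smallest valid adjustment set.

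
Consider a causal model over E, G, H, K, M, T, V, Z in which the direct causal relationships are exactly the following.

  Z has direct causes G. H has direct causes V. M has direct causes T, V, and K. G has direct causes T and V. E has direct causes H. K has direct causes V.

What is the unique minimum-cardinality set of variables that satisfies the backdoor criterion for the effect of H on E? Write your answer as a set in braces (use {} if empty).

Variables eligible for adjustment (non-descendants of H, excluding H and E): {G, K, M, T, V, Z}.
Backdoor paths from H to E:
  (none)
With no backdoor paths the empty set already satisfies the criterion, and it is trivially minimal.

{}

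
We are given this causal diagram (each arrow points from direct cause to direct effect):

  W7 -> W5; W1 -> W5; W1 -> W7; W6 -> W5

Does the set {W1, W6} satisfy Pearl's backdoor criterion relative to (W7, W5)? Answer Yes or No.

Backdoor paths from W7 to W5 (paths whose first edge points into W7):
  P1: W7 <- W1 -> W5
Condition 1 (no descendant of W7 in the set): holds — descendants of W7 are {W5}; none are in {W1, W6}.
Condition 2 (every backdoor path blocked by {W1, W6}):
  P1: blocked at fork node W1 ∈ conditioning set.
{W1, W6} satisfies the backdoor criterion.

Yes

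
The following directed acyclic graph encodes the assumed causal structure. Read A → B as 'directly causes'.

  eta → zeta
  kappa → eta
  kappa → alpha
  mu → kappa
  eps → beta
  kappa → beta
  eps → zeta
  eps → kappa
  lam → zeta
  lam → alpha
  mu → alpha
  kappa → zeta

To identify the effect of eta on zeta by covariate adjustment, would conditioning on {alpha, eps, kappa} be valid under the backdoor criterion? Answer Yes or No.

Yes

Backdoor paths from eta to zeta (paths whose first edge points into eta):
  P1: eta <- kappa <- mu -> alpha <- lam -> zeta
  P2: eta <- kappa <- eps -> zeta
  P3: eta <- kappa -> beta <- eps -> zeta
  P4: eta <- kappa -> alpha <- lam -> zeta
  P5: eta <- kappa -> zeta
Condition 1 (no descendant of eta in the set): holds — descendants of eta are {zeta}; none are in {alpha, eps, kappa}.
Condition 2 (every backdoor path blocked by {alpha, eps, kappa}):
  P1: blocked at chain node kappa ∈ conditioning set.
  P2: blocked at chain node kappa ∈ conditioning set.
  P3: blocked at fork node kappa ∈ conditioning set.
  P4: blocked at fork node kappa ∈ conditioning set.
  P5: blocked at fork node kappa ∈ conditioning set.
{alpha, eps, kappa} satisfies the backdoor criterion.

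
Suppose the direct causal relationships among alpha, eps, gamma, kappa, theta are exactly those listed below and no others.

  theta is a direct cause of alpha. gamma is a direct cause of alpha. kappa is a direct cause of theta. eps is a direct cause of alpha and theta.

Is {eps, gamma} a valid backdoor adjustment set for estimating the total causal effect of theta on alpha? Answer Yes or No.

Backdoor paths from theta to alpha (paths whose first edge points into theta):
  P1: theta <- eps -> alpha
Condition 1 (no descendant of theta in the set): holds — descendants of theta are {alpha}; none are in {eps, gamma}.
Condition 2 (every backdoor path blocked by {eps, gamma}):
  P1: blocked at fork node eps ∈ conditioning set.
{eps, gamma} satisfies the backdoor criterion.

Yes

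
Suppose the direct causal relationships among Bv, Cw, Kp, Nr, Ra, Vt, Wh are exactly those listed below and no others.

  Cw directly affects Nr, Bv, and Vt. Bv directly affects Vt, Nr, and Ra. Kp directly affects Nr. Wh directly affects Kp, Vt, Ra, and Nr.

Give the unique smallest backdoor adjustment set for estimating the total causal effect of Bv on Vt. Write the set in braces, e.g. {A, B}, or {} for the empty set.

Variables eligible for adjustment (non-descendants of Bv, excluding Bv and Vt): {Cw, Kp, Wh}.
Backdoor paths from Bv to Vt:
  P1: Bv <- Cw -> Nr <- Wh -> Vt
  P2: Bv <- Cw -> Nr <- Kp <- Wh -> Vt
  P3: Bv <- Cw -> Vt
The empty set is not sufficient: P3 (Bv <- Cw -> Vt) has no collider blocking it and no conditioned non-collider, so it is open.
Try {Cw}:
  P1: blocked at fork node Cw ∈ conditioning set.
  P2: blocked at fork node Cw ∈ conditioning set.
  P3: blocked at fork node Cw ∈ conditioning set.
{Cw} contains no descendant of Bv and blocks every backdoor path.
No other singleton works — e.g. {Wh} leaves P3 open — so {Cw} is the unique smallest valid adjustment set.

{Cw}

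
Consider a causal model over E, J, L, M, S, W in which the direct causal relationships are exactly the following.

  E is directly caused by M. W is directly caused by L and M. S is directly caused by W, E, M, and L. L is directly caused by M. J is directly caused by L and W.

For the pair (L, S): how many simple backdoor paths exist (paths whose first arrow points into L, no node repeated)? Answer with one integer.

3

A backdoor path from L to S is any simple undirected path whose first edge points into L (i.e. leaves L via a parent).
Parents of L: {M}.
Enumerating:
  P1: L <- M -> E -> S
  P2: L <- M -> W -> S
  P3: L <- M -> S
That exhausts the simple backdoor paths. Count: 3.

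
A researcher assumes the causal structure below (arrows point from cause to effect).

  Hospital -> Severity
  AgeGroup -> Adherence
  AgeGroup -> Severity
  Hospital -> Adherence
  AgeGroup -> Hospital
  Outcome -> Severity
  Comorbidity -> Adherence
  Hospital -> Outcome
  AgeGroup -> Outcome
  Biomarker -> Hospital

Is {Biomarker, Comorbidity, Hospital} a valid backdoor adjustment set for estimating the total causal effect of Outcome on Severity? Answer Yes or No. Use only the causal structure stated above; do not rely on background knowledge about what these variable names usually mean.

No

Backdoor paths from Outcome to Severity (paths whose first edge points into Outcome):
  P1: Outcome <- AgeGroup -> Hospital -> Severity
  P2: Outcome <- AgeGroup -> Severity
  P3: Outcome <- AgeGroup -> Adherence <- Hospital -> Severity
  P4: Outcome <- Hospital <- AgeGroup -> Severity
  P5: Outcome <- Hospital -> Severity
  P6: Outcome <- Hospital -> Adherence <- AgeGroup -> Severity
Condition 1 (no descendant of Outcome in the set): holds — descendants of Outcome are {Severity}; none are in {Biomarker, Comorbidity, Hospital}.
Condition 2 (every backdoor path blocked by {Biomarker, Comorbidity, Hospital}):
  P1: blocked at chain node Hospital ∈ conditioning set.
  P2: open — no interior node is in the conditioning set.
  P3: blocked at collider Adherence (neither it nor any descendant is in the conditioning set).
  P4: blocked at chain node Hospital ∈ conditioning set.
  P5: blocked at fork node Hospital ∈ conditioning set.
  P6: blocked at fork node Hospital ∈ conditioning set.
{Biomarker, Comorbidity, Hospital} does not satisfy the backdoor criterion.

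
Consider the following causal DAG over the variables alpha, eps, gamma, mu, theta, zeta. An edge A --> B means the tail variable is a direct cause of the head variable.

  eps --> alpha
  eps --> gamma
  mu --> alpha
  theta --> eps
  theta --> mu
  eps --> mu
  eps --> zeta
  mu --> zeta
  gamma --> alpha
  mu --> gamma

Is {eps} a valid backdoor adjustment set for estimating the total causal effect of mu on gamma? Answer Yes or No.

Backdoor paths from mu to gamma (paths whose first edge points into mu):
  P1: mu <- theta -> eps -> gamma
  P2: mu <- theta -> eps -> alpha <- gamma
  P3: mu <- eps -> gamma
  P4: mu <- eps -> alpha <- gamma
Condition 1 (no descendant of mu in the set): holds — descendants of mu are {alpha, gamma, zeta}; none are in {eps}.
Condition 2 (every backdoor path blocked by {eps}):
  P1: blocked at chain node eps ∈ conditioning set.
  P2: blocked at chain node eps ∈ conditioning set.
  P3: blocked at fork node eps ∈ conditioning set.
  P4: blocked at fork node eps ∈ conditioning set.
{eps} satisfies the backdoor criterion.

Yes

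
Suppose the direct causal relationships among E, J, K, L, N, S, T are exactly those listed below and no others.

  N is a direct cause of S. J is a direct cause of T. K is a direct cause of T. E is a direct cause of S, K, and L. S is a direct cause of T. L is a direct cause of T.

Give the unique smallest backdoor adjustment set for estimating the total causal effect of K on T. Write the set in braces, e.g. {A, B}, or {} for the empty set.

{E}

Variables eligible for adjustment (non-descendants of K, excluding K and T): {E, J, L, N, S}.
Backdoor paths from K to T:
  P1: K <- E -> S -> T
  P2: K <- E -> L -> T
The empty set is not sufficient: P1 (K <- E -> S -> T) has no collider blocking it and no conditioned non-collider, so it is open.
Try {E}:
  P1: blocked at fork node E ∈ conditioning set.
  P2: blocked at fork node E ∈ conditioning set.
{E} contains no descendant of K and blocks every backdoor path.
No other singleton works — e.g. {N} leaves P1 open — so {E} is the unique smallest valid adjustment set.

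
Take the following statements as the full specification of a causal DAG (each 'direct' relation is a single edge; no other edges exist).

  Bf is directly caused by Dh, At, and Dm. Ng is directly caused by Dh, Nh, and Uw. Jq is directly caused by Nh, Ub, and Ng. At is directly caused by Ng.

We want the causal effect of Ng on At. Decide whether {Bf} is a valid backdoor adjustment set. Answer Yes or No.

Backdoor paths from Ng to At (paths whose first edge points into Ng):
  P1: Ng <- Dh -> Bf <- At
Condition 1 (no descendant of Ng in the set): FAILS — Bf is a descendant of Ng.
Condition 2 (every backdoor path blocked by {Bf}):
  P1: open — collider(s) Bf are conditioned on (or have a conditioned descendant) and no non-collider on the path is in the set.
{Bf} does not satisfy the backdoor criterion.

No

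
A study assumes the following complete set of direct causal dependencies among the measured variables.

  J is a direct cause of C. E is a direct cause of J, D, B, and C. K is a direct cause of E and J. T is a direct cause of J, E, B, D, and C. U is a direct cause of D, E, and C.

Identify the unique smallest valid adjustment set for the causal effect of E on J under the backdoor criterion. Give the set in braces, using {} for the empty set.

Variables eligible for adjustment (non-descendants of E, excluding E and J): {K, T, U}.
Backdoor paths from E to J:
  P1: E <- T -> D <- U -> C <- J
  P2: E <- T -> J
  P3: E <- T -> C <- J
  P4: E <- K -> J
  P5: E <- U -> D <- T -> J
  P6: E <- U -> D <- T -> C <- J
  P7: E <- U -> C <- T -> J
  P8: E <- U -> C <- J
The empty set is not sufficient: P2 (E <- T -> J) has no collider blocking it and no conditioned non-collider, so it is open.
Try {K, T}:
  P1: blocked at fork node T ∈ conditioning set.
  P2: blocked at fork node T ∈ conditioning set.
  P3: blocked at fork node T ∈ conditioning set.
  P4: blocked at fork node K ∈ conditioning set.
  P5: blocked at collider D (neither it nor any descendant is in the conditioning set).
  P6: blocked at collider D (neither it nor any descendant is in the conditioning set).
  P7: blocked at collider C (neither it nor any descendant is in the conditioning set).
  P8: blocked at collider C (neither it nor any descendant is in the conditioning set).
{K, T} contains no descendant of E and blocks every backdoor path.
Every element of {K, T} is needed (dropping K leaves P4 open; dropping T leaves P2 open), so no proper subset is valid.
Among all size-2 subsets of the eligible variables, only {K, T} blocks every backdoor path, so it is the unique smallest valid adjustment set.

{K, T}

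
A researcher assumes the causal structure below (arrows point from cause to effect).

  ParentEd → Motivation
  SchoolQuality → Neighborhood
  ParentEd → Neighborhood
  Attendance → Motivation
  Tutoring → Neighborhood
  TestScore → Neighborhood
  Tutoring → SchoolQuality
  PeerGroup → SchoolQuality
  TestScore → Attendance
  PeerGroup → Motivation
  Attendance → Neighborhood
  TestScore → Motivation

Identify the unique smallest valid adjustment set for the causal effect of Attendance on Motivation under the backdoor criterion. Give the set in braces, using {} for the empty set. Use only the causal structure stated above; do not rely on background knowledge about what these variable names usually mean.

{TestScore}

Variables eligible for adjustment (non-descendants of Attendance, excluding Attendance and Motivation): {ParentEd, PeerGroup, SchoolQuality, TestScore, Tutoring}.
Backdoor paths from Attendance to Motivation:
  P1: Attendance <- TestScore -> Motivation
  P2: Attendance <- TestScore -> Neighborhood <- Tutoring -> SchoolQuality <- PeerGroup -> Motivation
  P3: Attendance <- TestScore -> Neighborhood <- ParentEd -> Motivation
  P4: Attendance <- TestScore -> Neighborhood <- SchoolQuality <- PeerGroup -> Motivation
The empty set is not sufficient: P1 (Attendance <- TestScore -> Motivation) has no collider blocking it and no conditioned non-collider, so it is open.
Try {TestScore}:
  P1: blocked at fork node TestScore ∈ conditioning set.
  P2: blocked at fork node TestScore ∈ conditioning set.
  P3: blocked at fork node TestScore ∈ conditioning set.
  P4: blocked at fork node TestScore ∈ conditioning set.
{TestScore} contains no descendant of Attendance and blocks every backdoor path.
No other singleton works — e.g. {Tutoring} leaves P1 open — so {TestScore} is the unique smallest valid adjustment set.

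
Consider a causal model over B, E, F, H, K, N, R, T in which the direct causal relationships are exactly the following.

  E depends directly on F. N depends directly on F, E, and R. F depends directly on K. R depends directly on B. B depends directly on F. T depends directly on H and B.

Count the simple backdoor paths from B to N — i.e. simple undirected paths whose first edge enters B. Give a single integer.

A backdoor path from B to N is any simple undirected path whose first edge points into B (i.e. leaves B via a parent).
Parents of B: {F}.
Enumerating:
  P1: B <- F -> E -> N
  P2: B <- F -> N
That exhausts the simple backdoor paths. Count: 2.

2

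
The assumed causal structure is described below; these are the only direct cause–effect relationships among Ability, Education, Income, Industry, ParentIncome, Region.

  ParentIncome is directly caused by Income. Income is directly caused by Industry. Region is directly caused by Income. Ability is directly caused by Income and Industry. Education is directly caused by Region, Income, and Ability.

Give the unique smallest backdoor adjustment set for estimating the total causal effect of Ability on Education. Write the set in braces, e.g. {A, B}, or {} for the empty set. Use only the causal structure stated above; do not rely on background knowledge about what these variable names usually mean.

{Income}

Variables eligible for adjustment (non-descendants of Ability, excluding Ability and Education): {Income, Industry, ParentIncome, Region}.
Backdoor paths from Ability to Education:
  P1: Ability <- Industry -> Income -> Region -> Education
  P2: Ability <- Industry -> Income -> Education
  P3: Ability <- Income -> Region -> Education
  P4: Ability <- Income -> Education
The empty set is not sufficient: P1 (Ability <- Industry -> Income -> Region -> Education) has no collider blocking it and no conditioned non-collider, so it is open.
Try {Income}:
  P1: blocked at chain node Income ∈ conditioning set.
  P2: blocked at chain node Income ∈ conditioning set.
  P3: blocked at fork node Income ∈ conditioning set.
  P4: blocked at fork node Income ∈ conditioning set.
{Income} contains no descendant of Ability and blocks every backdoor path.
No other singleton works — e.g. {Industry} leaves P3 open — so {Income} is the unique smallest valid adjustment set.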